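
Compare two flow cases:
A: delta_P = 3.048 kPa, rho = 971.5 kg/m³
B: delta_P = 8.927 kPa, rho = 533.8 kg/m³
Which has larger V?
V(A) = 2.505 m/s, V(B) = 5.783 m/s. Answer: B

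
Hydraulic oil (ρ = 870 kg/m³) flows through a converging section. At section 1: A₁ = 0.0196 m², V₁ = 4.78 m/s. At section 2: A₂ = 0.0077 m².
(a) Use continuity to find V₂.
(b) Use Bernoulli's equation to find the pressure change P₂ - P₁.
(a) Continuity: A₁V₁=A₂V₂ -> V₂=A₁V₁/A₂=0.0196*4.78/0.0077=12.17 m/s
(b) Bernoulli: P₂-P₁=0.5*rho*(V₁^2-V₂^2)/1000=0.5*870*(4.78^2-12.17^2)/1000=-54.49 kPa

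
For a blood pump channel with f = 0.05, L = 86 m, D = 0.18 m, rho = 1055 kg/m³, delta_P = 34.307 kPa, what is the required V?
Formula: \Delta P = f \frac{L}{D} \frac{\rho V^2}{2}
Substituting knowns: 34.307 = 0.05·(86/0.18)·0.5·1055·V²/1000
Solving for V: V = √((34.307·1000)/(0.05·(86/0.18)·0.5·1055)) = 1.65 m/s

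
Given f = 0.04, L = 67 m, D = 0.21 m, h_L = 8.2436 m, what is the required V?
Formula: h_L = f \frac{L}{D} \frac{V^2}{2g}
Substituting knowns: 8.2436 = 0.04·(67/0.21)·V²/(2·9.81)
Solving for V: V = √(8.2436·2·9.81/(0.04·(67/0.21))) = 3.56 m/s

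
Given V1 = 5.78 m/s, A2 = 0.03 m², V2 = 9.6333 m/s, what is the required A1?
Formula: V_2 = \frac{A_1 V_1}{A_2}
Substituting knowns: 9.6333 = A1·5.78/0.03
Solving for A1: A1 = 9.6333·0.03/5.78 = 0.05 m²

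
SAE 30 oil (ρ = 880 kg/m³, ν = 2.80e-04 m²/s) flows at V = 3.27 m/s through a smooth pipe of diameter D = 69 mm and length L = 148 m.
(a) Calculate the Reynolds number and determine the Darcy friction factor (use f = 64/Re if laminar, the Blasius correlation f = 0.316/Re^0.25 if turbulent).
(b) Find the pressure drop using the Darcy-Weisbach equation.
(a) Re = V·D/ν = 3.27·0.069/2.80e-04 = 805.82 → laminar (Re < 2300); f = 64/Re = 64/805.82 = 0.079422
(b) Darcy-Weisbach: ΔP = f·(L/D)·½ρV²/1000 = 0.079422·(148/0.069)·½·880·3.27²/1000 = 801.5 kPa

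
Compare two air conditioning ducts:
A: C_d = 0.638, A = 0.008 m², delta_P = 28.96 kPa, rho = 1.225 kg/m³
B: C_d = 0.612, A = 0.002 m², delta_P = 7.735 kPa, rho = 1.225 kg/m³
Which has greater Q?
Q(A) = 1110 L/s, Q(B) = 137.5 L/s. Answer: A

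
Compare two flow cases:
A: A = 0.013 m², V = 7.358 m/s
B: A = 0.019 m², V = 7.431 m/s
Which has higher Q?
Q(A) = 95.65 L/s, Q(B) = 141.2 L/s. Answer: B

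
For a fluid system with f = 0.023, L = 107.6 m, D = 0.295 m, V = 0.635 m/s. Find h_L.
Formula: h_L = f \frac{L}{D} \frac{V^2}{2g}
h_L = 0.023·(107.6/0.295)·0.635²/(2·9.81) = 0.1724 m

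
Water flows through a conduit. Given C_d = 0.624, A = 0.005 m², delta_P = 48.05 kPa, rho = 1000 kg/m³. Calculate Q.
Formula: Q = C_d A \sqrt{\frac{2 \Delta P}{\rho}}
Q = 0.624·0.005·√(2·(48.05·1000)/1000)·1000 = 30.59 L/s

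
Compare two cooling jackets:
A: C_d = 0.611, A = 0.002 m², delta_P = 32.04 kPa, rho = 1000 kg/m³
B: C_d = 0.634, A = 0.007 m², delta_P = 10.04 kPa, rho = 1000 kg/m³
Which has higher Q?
Q(A) = 9.782 L/s, Q(B) = 19.89 L/s. Answer: B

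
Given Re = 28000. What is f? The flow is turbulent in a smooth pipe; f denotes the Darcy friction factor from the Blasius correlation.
Formula: f = \frac{0.316}{Re^{0.25}}
f = 0.316/28000^0.25 = 0.02443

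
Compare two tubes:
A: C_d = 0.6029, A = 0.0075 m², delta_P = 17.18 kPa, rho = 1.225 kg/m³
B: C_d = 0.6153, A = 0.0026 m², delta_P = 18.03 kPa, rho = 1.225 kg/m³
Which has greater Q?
Q(A) = 757.3 L/s, Q(B) = 274.5 L/s. Answer: A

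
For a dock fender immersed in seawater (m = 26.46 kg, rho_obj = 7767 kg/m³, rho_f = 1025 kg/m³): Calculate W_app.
Formula: W_{app} = mg\left(1 - \frac{\rho_f}{\rho_{obj}}\right)
W_app = 26.46·9.81·(1 − 1025/7767) = 225.3 N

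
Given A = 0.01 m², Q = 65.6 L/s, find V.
Formula: Q = A V
Substituting knowns: 65.6 = 0.01·V·1000
Solving for V: V = (65.6/1000)/0.01 = 6.56 m/s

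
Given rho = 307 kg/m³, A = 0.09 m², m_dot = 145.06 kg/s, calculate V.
Formula: \dot{m} = \rho A V
Substituting knowns: 145.06 = 307·0.09·V
Solving for V: V = 145.06/(307·0.09) = 5.25 m/s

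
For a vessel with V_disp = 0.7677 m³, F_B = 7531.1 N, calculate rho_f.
Formula: F_B = \rho_f g V_{disp}
Substituting knowns: 7531.1 = rho_f·9.81·0.7677
Solving for rho_f: rho_f = 7531.1/(9.81·0.7677) = 1000 kg/m³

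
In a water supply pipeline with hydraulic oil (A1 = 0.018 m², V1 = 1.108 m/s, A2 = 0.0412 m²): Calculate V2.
Formula: V_2 = \frac{A_1 V_1}{A_2}
V2 = 0.018·1.108/0.0412 = 0.4841 m/s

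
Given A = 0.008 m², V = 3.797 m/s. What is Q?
Formula: Q = A V
Q = 0.008·3.797·1000 = 30.38 L/s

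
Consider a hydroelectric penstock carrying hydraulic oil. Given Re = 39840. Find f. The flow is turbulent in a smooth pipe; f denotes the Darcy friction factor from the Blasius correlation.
Formula: f = \frac{0.316}{Re^{0.25}}
f = 0.316/39840^0.25 = 0.02237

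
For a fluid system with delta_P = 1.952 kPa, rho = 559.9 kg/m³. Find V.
Formula: V = \sqrt{\frac{2 \Delta P}{\rho}}
V = √(2·(1.952·1000)/559.9) = 2.641 m/s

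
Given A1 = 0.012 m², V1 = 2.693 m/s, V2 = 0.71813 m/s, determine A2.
Formula: V_2 = \frac{A_1 V_1}{A_2}
Substituting knowns: 0.71813 = 0.012·2.693/A2
Solving for A2: A2 = 0.012·2.693/0.71813 = 0.045 m²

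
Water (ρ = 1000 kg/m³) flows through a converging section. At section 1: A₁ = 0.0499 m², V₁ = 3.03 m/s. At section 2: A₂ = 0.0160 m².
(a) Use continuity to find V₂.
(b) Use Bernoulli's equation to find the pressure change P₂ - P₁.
(a) Continuity: A₁V₁=A₂V₂ -> V₂=A₁V₁/A₂=0.0499*3.03/0.0160=9.45 m/s
(b) Bernoulli: P₂-P₁=0.5*rho*(V₁^2-V₂^2)/1000=0.5*1000*(3.03^2-9.45^2)/1000=-40.06 kPa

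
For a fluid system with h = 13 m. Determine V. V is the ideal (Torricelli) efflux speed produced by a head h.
Formula: V = \sqrt{2 g h}
V = √(2·9.81·13) = 15.97 m/s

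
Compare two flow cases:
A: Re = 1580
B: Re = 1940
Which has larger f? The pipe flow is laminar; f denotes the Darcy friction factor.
f(A) = 0.04051, f(B) = 0.03299. Answer: A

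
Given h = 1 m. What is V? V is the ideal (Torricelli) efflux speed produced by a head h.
Formula: V = \sqrt{2 g h}
V = √(2·9.81·1) = 4.429 m/s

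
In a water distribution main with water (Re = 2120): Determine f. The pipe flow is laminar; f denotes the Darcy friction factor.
Formula: f = \frac{64}{Re}
f = 64/2120 = 0.03019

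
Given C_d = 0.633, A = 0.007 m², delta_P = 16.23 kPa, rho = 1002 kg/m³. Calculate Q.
Formula: Q = C_d A \sqrt{\frac{2 \Delta P}{\rho}}
Q = 0.633·0.007·√(2·(16.23·1000)/1002)·1000 = 25.22 L/s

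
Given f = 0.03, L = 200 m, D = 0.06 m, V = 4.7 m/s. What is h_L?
Formula: h_L = f \frac{L}{D} \frac{V^2}{2g}
h_L = 0.03·(200/0.06)·4.7²/(2·9.81) = 112.6 m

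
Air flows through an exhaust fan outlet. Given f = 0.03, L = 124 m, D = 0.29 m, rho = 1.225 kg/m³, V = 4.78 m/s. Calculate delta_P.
Formula: \Delta P = f \frac{L}{D} \frac{\rho V^2}{2}
delta_P = 0.03·(124/0.29)·0.5·1.225·4.78²/1000 = 0.1795 kPa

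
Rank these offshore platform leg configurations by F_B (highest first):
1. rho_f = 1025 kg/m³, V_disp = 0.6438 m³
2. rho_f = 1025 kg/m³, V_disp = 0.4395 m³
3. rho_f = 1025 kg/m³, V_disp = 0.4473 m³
Case 1: F_B = 6474 N
Case 2: F_B = 4419 N
Case 3: F_B = 4498 N
Ranking (highest first): 1, 3, 2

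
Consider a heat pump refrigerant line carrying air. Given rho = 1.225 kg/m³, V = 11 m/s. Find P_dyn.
Formula: P_{dyn} = \frac{1}{2} \rho V^2
P_dyn = 0.5·1.225·11²/1000 = 0.07411 kPa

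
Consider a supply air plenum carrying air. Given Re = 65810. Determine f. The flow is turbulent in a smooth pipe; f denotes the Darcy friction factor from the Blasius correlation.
Formula: f = \frac{0.316}{Re^{0.25}}
f = 0.316/65810^0.25 = 0.01973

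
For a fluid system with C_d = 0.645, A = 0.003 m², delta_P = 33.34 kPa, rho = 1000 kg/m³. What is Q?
Formula: Q = C_d A \sqrt{\frac{2 \Delta P}{\rho}}
Q = 0.645·0.003·√(2·(33.34·1000)/1000)·1000 = 15.8 L/s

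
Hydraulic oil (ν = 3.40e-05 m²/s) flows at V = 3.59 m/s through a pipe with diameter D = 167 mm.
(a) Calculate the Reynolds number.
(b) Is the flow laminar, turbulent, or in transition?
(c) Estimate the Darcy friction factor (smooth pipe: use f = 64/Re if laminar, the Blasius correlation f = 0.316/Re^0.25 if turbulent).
(a) Re = V·D/ν = 3.59·0.167/3.40e-05 = 17633
(b) Flow regime: turbulent (Re > 4000)
(c) Friction factor: f = 0.316/Re^0.25 = 0.316/17633^0.25 = 0.02742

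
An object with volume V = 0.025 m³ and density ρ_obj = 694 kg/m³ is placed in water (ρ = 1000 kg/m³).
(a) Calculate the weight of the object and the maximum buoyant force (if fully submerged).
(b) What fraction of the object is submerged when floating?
(a) W=rho_obj*g*V=694*9.81*0.025=170.2 N; F_B(max)=rho*g*V=1000*9.81*0.025=245.2 N
(b) Floating fraction=rho_obj/rho=694/1000=0.694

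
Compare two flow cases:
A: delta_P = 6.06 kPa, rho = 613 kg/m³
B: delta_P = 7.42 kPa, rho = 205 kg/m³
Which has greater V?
V(A) = 4.447 m/s, V(B) = 8.508 m/s. Answer: B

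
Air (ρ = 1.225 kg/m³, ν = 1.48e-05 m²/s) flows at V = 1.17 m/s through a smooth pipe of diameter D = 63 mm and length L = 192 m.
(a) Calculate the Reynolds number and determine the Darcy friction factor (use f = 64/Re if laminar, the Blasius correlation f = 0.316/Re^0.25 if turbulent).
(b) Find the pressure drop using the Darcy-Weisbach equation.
(a) Re = V·D/ν = 1.17·0.063/1.48e-05 = 4980.4 → turbulent (Re > 4000); f = 0.316/Re^0.25 = 0.316/4980.4^0.25 = 0.037616
(b) Darcy-Weisbach: ΔP = f·(L/D)·½ρV²/1000 = 0.037616·(192/0.063)·½·1.225·1.17²/1000 = 0.09612 kPa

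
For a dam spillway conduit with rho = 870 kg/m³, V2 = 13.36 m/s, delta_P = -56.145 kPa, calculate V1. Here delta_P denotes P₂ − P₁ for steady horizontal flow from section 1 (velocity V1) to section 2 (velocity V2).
Formula: \Delta P = \frac{1}{2} \rho (V_1^2 - V_2^2)
Substituting knowns: -56.145 = 0.5·870·(V1² − 13.36²)/1000
Solving for V1: V1 = √(13.36² + 2·(-56.145·1000)/870) = 7.03 m/s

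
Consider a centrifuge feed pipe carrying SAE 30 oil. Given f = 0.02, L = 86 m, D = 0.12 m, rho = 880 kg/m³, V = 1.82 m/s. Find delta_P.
Formula: \Delta P = f \frac{L}{D} \frac{\rho V^2}{2}
delta_P = 0.02·(86/0.12)·0.5·880·1.82²/1000 = 20.89 kPa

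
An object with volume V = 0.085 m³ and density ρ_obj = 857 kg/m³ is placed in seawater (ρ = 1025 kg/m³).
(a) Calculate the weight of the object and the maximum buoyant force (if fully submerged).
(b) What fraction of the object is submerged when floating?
(a) W=rho_obj*g*V=857*9.81*0.085=714.6 N; F_B(max)=rho*g*V=1025*9.81*0.085=854.7 N
(b) Floating fraction=rho_obj/rho=857/1025=0.836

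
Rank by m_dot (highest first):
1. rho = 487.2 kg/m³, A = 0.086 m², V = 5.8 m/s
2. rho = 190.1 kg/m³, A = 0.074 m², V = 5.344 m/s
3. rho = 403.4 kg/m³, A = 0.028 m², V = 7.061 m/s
Case 1: m_dot = 243 kg/s
Case 2: m_dot = 75.18 kg/s
Case 3: m_dot = 79.76 kg/s
Ranking (highest first): 1, 3, 2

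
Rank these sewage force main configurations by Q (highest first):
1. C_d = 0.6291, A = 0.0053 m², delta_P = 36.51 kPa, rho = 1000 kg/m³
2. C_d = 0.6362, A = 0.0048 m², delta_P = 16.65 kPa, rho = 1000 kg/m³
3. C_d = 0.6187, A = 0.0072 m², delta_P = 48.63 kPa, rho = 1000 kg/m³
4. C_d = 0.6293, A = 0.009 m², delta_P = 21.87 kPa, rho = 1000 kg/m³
Case 1: Q = 28.49 L/s
Case 2: Q = 17.62 L/s
Case 3: Q = 43.93 L/s
Case 4: Q = 37.46 L/s
Ranking (highest first): 3, 4, 1, 2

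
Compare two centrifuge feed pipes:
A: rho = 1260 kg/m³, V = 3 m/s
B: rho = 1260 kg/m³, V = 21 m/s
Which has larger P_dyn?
P_dyn(A) = 5.67 kPa, P_dyn(B) = 277.8 kPa. Answer: B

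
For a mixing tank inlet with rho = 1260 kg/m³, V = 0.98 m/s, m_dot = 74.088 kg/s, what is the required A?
Formula: \dot{m} = \rho A V
Substituting knowns: 74.088 = 1260·A·0.98
Solving for A: A = 74.088/(1260·0.98) = 0.06 m²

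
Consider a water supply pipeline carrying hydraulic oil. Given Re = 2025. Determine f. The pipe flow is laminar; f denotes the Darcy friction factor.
Formula: f = \frac{64}{Re}
f = 64/2025 = 0.0316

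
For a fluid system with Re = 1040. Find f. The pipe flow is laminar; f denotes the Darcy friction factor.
Formula: f = \frac{64}{Re}
f = 64/1040 = 0.06154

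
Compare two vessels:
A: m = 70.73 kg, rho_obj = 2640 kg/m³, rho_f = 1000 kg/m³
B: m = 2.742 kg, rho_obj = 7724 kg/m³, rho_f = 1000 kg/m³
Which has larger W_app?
W_app(A) = 431 N, W_app(B) = 23.42 N. Answer: A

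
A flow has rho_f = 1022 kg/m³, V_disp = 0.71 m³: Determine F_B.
Formula: F_B = \rho_f g V_{disp}
F_B = 1022·9.81·0.71 = 7118 N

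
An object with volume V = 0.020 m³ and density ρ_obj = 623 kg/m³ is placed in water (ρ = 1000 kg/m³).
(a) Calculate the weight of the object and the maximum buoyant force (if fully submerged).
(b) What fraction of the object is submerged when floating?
(a) W=rho_obj*g*V=623*9.81*0.020=122.2 N; F_B(max)=rho*g*V=1000*9.81*0.020=196.2 N
(b) Floating fraction=rho_obj/rho=623/1000=0.623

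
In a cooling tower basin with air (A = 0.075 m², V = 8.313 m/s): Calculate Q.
Formula: Q = A V
Q = 0.075·8.313·1000 = 623.5 L/s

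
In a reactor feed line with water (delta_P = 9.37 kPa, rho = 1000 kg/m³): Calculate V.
Formula: V = \sqrt{\frac{2 \Delta P}{\rho}}
V = √(2·(9.37·1000)/1000) = 4.329 m/s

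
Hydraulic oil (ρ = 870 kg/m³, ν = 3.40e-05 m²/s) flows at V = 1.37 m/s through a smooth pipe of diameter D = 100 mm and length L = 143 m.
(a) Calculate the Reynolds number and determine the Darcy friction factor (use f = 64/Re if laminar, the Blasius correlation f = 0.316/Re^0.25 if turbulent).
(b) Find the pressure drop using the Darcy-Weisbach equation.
(a) Re = V·D/ν = 1.37·0.1/3.40e-05 = 4029.4 → turbulent (Re > 4000); f = 0.316/Re^0.25 = 0.316/4029.4^0.25 = 0.039662
(b) Darcy-Weisbach: ΔP = f·(L/D)·½ρV²/1000 = 0.039662·(143/0.100)·½·870·1.37²/1000 = 46.31 kPa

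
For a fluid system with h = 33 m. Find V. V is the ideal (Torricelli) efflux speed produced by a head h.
Formula: V = \sqrt{2 g h}
V = √(2·9.81·33) = 25.45 m/s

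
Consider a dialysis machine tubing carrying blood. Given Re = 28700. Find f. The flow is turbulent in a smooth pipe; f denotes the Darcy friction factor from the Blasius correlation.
Formula: f = \frac{0.316}{Re^{0.25}}
f = 0.316/28700^0.25 = 0.02428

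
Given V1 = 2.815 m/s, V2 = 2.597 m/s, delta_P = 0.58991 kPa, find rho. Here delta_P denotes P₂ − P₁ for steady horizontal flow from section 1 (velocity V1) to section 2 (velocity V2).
Formula: \Delta P = \frac{1}{2} \rho (V_1^2 - V_2^2)
Substituting knowns: 0.58991 = 0.5·rho·(2.815² − 2.597²)/1000
Solving for rho: rho = 2·(0.58991·1000)/(2.815² − 2.597²) = 1000 kg/m³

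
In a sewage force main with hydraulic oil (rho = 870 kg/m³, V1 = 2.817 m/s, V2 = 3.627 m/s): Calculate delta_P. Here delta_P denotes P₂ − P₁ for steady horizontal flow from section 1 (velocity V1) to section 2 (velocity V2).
Formula: \Delta P = \frac{1}{2} \rho (V_1^2 - V_2^2)
delta_P = 0.5·870·(2.817² − 3.627²)/1000 = -2.271 kPa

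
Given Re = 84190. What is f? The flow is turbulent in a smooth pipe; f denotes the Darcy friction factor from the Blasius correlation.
Formula: f = \frac{0.316}{Re^{0.25}}
f = 0.316/84190^0.25 = 0.01855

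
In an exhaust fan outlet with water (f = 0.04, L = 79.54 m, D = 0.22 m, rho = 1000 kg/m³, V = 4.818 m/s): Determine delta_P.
Formula: \Delta P = f \frac{L}{D} \frac{\rho V^2}{2}
delta_P = 0.04·(79.54/0.22)·0.5·1000·4.818²/1000 = 167.9 kPa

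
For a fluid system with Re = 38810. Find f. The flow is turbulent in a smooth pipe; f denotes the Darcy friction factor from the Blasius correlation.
Formula: f = \frac{0.316}{Re^{0.25}}
f = 0.316/38810^0.25 = 0.02251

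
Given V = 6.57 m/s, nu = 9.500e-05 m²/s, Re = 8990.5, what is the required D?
Formula: Re = \frac{V D}{\nu}
Substituting knowns: 8990.5 = 6.57·D/9.500e-05
Solving for D: D = 8990.5·9.500e-05/6.57 = 0.13 m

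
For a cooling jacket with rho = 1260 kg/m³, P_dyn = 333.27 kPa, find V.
Formula: P_{dyn} = \frac{1}{2} \rho V^2
Substituting knowns: 333.27 = 0.5·1260·V²/1000
Solving for V: V = √(2·(333.27·1000)/1260) = 23 m/s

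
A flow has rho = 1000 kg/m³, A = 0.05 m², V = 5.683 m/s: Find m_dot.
Formula: \dot{m} = \rho A V
m_dot = 1000·0.05·5.683 = 284.1 kg/s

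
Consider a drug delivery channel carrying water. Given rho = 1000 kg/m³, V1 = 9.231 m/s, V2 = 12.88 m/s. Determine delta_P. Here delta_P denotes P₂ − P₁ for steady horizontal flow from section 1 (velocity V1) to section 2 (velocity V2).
Formula: \Delta P = \frac{1}{2} \rho (V_1^2 - V_2^2)
delta_P = 0.5·1000·(9.231² − 12.88²)/1000 = -40.34 kPa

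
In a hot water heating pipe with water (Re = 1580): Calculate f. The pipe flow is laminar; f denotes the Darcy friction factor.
Formula: f = \frac{64}{Re}
f = 64/1580 = 0.04051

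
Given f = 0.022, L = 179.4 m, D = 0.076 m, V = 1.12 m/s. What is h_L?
Formula: h_L = f \frac{L}{D} \frac{V^2}{2g}
h_L = 0.022·(179.4/0.076)·1.12²/(2·9.81) = 3.32 m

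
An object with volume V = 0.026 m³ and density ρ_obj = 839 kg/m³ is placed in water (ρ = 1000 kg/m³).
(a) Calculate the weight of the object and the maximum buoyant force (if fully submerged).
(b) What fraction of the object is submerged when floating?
(a) W=rho_obj*g*V=839*9.81*0.026=214.0 N; F_B(max)=rho*g*V=1000*9.81*0.026=255.1 N
(b) Floating fraction=rho_obj/rho=839/1000=0.839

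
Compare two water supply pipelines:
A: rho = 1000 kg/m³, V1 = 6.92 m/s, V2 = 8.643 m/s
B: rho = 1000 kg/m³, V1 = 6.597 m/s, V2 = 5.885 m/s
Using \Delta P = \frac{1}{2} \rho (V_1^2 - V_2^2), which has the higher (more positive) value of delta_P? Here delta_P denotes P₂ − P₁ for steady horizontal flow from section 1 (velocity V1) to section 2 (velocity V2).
delta_P(A) = -13.41 kPa, delta_P(B) = 4.444 kPa. Answer: B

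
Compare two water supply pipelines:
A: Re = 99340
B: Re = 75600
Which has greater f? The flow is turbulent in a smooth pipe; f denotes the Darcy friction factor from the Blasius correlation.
f(A) = 0.0178, f(B) = 0.01906. Answer: B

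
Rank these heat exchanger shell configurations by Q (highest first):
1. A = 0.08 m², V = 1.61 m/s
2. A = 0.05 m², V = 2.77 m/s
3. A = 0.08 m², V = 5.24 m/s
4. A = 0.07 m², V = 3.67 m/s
Case 1: Q = 128.8 L/s
Case 2: Q = 138.5 L/s
Case 3: Q = 419.2 L/s
Case 4: Q = 256.9 L/s
Ranking (highest first): 3, 4, 2, 1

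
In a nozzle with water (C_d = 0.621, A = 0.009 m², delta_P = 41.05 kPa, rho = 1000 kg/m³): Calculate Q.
Formula: Q = C_d A \sqrt{\frac{2 \Delta P}{\rho}}
Q = 0.621·0.009·√(2·(41.05·1000)/1000)·1000 = 50.64 L/s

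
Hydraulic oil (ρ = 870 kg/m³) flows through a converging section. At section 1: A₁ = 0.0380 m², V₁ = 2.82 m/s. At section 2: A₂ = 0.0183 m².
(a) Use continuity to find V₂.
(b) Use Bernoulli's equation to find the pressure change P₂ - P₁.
(a) Continuity: A₁V₁=A₂V₂ -> V₂=A₁V₁/A₂=0.0380*2.82/0.0183=5.86 m/s
(b) Bernoulli: P₂-P₁=0.5*rho*(V₁^2-V₂^2)/1000=0.5*870*(2.82^2-5.86^2)/1000=-11.48 kPa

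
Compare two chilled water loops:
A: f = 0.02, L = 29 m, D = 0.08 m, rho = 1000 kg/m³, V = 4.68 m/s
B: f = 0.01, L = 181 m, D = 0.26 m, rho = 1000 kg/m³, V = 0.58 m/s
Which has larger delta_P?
delta_P(A) = 79.4 kPa, delta_P(B) = 1.171 kPa. Answer: A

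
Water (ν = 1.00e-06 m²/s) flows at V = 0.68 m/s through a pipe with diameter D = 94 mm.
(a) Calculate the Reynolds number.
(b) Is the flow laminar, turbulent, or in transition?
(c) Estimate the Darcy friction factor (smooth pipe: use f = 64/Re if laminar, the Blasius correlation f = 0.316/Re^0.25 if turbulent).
(a) Re = V·D/ν = 0.68·0.094/1.00e-06 = 63920
(b) Flow regime: turbulent (Re > 4000)
(c) Friction factor: f = 0.316/Re^0.25 = 0.316/63920^0.25 = 0.01987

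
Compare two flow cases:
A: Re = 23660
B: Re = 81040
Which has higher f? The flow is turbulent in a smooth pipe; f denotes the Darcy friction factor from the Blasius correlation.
f(A) = 0.02548, f(B) = 0.01873. Answer: A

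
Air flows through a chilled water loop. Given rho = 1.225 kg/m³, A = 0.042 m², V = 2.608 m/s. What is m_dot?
Formula: \dot{m} = \rho A V
m_dot = 1.225·0.042·2.608 = 0.1342 kg/s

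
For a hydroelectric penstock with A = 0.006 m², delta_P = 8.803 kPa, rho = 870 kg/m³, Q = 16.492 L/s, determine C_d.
Formula: Q = C_d A \sqrt{\frac{2 \Delta P}{\rho}}
Substituting knowns: 16.492 = C_d·0.006·√(2·(8.803·1000)/870)·1000
Solving for C_d: C_d = (16.492/1000)/(0.006·√(2·(8.803·1000)/870)) = 0.611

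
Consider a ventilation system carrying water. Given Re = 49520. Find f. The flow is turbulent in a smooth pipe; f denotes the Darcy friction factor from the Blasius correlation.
Formula: f = \frac{0.316}{Re^{0.25}}
f = 0.316/49520^0.25 = 0.02118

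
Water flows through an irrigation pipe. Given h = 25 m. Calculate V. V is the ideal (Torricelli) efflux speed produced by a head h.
Formula: V = \sqrt{2 g h}
V = √(2·9.81·25) = 22.15 m/s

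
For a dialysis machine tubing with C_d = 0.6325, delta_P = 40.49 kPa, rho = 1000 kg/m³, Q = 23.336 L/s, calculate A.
Formula: Q = C_d A \sqrt{\frac{2 \Delta P}{\rho}}
Substituting knowns: 23.336 = 0.6325·A·√(2·(40.49·1000)/1000)·1000
Solving for A: A = (23.336/1000)/(0.6325·√(2·(40.49·1000)/1000)) = 0.0041 m²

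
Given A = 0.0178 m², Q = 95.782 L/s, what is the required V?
Formula: Q = A V
Substituting knowns: 95.782 = 0.0178·V·1000
Solving for V: V = (95.782/1000)/0.0178 = 5.381 m/s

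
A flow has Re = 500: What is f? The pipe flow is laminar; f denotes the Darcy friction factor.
Formula: f = \frac{64}{Re}
f = 64/500 = 0.128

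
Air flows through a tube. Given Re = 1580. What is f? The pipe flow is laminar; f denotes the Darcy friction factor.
Formula: f = \frac{64}{Re}
f = 64/1580 = 0.04051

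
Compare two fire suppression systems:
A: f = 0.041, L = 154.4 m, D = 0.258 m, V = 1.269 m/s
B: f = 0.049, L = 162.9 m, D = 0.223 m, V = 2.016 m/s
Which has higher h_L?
h_L(A) = 2.014 m, h_L(B) = 7.415 m. Answer: B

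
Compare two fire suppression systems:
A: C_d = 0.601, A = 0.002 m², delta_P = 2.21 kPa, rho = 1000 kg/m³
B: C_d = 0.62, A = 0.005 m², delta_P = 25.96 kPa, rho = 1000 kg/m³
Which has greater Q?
Q(A) = 2.527 L/s, Q(B) = 22.34 L/s. Answer: B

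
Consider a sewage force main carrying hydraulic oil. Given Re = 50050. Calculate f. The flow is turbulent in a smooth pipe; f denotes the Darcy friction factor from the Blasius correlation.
Formula: f = \frac{0.316}{Re^{0.25}}
f = 0.316/50050^0.25 = 0.02113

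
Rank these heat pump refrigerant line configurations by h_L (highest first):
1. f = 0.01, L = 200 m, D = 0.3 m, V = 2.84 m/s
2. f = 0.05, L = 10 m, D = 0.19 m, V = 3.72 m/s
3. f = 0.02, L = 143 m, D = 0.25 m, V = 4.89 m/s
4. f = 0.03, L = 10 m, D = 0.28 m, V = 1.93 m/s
Case 1: h_L = 2.741 m
Case 2: h_L = 1.856 m
Case 3: h_L = 13.94 m
Case 4: h_L = 0.2034 m
Ranking (highest first): 3, 1, 2, 4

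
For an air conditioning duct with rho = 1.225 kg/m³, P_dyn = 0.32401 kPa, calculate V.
Formula: P_{dyn} = \frac{1}{2} \rho V^2
Substituting knowns: 0.32401 = 0.5·1.225·V²/1000
Solving for V: V = √(2·(0.32401·1000)/1.225) = 23 m/s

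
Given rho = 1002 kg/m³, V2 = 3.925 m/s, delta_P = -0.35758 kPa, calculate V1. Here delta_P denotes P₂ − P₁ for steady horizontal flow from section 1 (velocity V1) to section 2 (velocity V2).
Formula: \Delta P = \frac{1}{2} \rho (V_1^2 - V_2^2)
Substituting knowns: -0.35758 = 0.5·1002·(V1² − 3.925²)/1000
Solving for V1: V1 = √(3.925² + 2·(-0.35758·1000)/1002) = 3.833 m/s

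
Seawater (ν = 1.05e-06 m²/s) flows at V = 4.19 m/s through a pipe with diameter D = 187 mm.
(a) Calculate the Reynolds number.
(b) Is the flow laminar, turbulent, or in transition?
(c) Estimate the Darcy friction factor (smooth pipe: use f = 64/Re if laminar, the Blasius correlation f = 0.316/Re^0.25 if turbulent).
(a) Re = V·D/ν = 4.19·0.187/1.05e-06 = 746220
(b) Flow regime: turbulent (Re > 4000)
(c) Friction factor: f = 0.316/Re^0.25 = 0.316/746220^0.25 = 0.01075 (Blasius is strictly valid for Re ≲ 1e5; used here as the smooth-pipe estimate the problem specifies)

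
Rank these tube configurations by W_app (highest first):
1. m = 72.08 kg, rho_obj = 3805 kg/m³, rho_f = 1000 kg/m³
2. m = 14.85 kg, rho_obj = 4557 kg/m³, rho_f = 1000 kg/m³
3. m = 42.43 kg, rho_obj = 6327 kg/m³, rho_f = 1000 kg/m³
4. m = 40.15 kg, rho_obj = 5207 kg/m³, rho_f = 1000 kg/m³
Case 1: W_app = 521.3 N
Case 2: W_app = 113.7 N
Case 3: W_app = 350.5 N
Case 4: W_app = 318.2 N
Ranking (highest first): 1, 3, 4, 2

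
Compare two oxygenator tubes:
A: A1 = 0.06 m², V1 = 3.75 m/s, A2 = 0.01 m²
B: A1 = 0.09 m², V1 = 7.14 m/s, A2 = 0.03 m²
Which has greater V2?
V2(A) = 22.5 m/s, V2(B) = 21.42 m/s. Answer: A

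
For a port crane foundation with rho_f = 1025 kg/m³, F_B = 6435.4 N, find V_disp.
Formula: F_B = \rho_f g V_{disp}
Substituting knowns: 6435.4 = 1025·9.81·V_disp
Solving for V_disp: V_disp = 6435.4/(1025·9.81) = 0.64 m³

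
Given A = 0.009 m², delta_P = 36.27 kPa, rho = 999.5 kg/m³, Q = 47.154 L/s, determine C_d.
Formula: Q = C_d A \sqrt{\frac{2 \Delta P}{\rho}}
Substituting knowns: 47.154 = C_d·0.009·√(2·(36.27·1000)/999.5)·1000
Solving for C_d: C_d = (47.154/1000)/(0.009·√(2·(36.27·1000)/999.5)) = 0.615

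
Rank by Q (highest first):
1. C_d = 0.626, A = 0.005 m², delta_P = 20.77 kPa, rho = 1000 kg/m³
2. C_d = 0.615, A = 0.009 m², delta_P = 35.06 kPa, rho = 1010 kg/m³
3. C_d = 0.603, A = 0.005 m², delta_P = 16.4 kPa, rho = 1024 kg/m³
Case 1: Q = 20.17 L/s
Case 2: Q = 46.12 L/s
Case 3: Q = 17.06 L/s
Ranking (highest first): 2, 1, 3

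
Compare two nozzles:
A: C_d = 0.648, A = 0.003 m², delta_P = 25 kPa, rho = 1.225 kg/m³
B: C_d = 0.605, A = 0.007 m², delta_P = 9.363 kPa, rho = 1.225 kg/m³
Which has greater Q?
Q(A) = 392.7 L/s, Q(B) = 523.6 L/s. Answer: B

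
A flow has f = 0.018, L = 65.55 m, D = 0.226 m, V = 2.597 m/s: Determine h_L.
Formula: h_L = f \frac{L}{D} \frac{V^2}{2g}
h_L = 0.018·(65.55/0.226)·2.597²/(2·9.81) = 1.795 m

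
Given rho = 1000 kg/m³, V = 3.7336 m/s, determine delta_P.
Formula: V = \sqrt{\frac{2 \Delta P}{\rho}}
Substituting knowns: 3.7336 = √(2·(delta_P·1000)/1000)
Solving for delta_P: delta_P = 3.7336²·1000/2/1000 = 6.97 kPa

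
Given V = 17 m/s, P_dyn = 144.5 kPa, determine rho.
Formula: P_{dyn} = \frac{1}{2} \rho V^2
Substituting knowns: 144.5 = 0.5·rho·17²/1000
Solving for rho: rho = 2·(144.5·1000)/17² = 1000 kg/m³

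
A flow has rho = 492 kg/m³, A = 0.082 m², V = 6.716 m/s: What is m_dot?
Formula: \dot{m} = \rho A V
m_dot = 492·0.082·6.716 = 271 kg/s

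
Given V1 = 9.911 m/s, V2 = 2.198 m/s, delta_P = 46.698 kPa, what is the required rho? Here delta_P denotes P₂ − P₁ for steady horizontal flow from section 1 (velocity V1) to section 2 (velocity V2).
Formula: \Delta P = \frac{1}{2} \rho (V_1^2 - V_2^2)
Substituting knowns: 46.698 = 0.5·rho·(9.911² − 2.198²)/1000
Solving for rho: rho = 2·(46.698·1000)/(9.911² − 2.198²) = 1000 kg/m³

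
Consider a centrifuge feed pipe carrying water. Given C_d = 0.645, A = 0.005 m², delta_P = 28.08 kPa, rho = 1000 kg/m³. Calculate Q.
Formula: Q = C_d A \sqrt{\frac{2 \Delta P}{\rho}}
Q = 0.645·0.005·√(2·(28.08·1000)/1000)·1000 = 24.17 L/s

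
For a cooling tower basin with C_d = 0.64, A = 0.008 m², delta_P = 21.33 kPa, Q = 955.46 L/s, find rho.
Formula: Q = C_d A \sqrt{\frac{2 \Delta P}{\rho}}
Substituting knowns: 955.46 = 0.64·0.008·√(2·(21.33·1000)/rho)·1000
Solving for rho: rho = 2·(21.33·1000)/((955.46/1000)/(0.64·0.008))² = 1.225 kg/m³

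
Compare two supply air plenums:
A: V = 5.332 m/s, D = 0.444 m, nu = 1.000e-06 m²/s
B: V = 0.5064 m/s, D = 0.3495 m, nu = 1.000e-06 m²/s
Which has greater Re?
Re(A) = 2.367e+06, Re(B) = 176987. Answer: A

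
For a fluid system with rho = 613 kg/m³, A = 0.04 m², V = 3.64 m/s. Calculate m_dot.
Formula: \dot{m} = \rho A V
m_dot = 613·0.04·3.64 = 89.25 kg/s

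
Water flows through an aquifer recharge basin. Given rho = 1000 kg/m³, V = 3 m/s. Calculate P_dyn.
Formula: P_{dyn} = \frac{1}{2} \rho V^2
P_dyn = 0.5·1000·3²/1000 = 4.5 kPa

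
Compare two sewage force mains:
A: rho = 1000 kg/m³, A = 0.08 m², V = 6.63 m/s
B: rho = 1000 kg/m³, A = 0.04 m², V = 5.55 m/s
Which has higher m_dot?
m_dot(A) = 530.4 kg/s, m_dot(B) = 222 kg/s. Answer: A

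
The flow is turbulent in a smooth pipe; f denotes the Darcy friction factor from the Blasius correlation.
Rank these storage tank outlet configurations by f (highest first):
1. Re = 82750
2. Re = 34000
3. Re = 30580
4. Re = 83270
Case 1: f = 0.01863
Case 2: f = 0.02327
Case 3: f = 0.0239
Case 4: f = 0.0186
Ranking (highest first): 3, 2, 1, 4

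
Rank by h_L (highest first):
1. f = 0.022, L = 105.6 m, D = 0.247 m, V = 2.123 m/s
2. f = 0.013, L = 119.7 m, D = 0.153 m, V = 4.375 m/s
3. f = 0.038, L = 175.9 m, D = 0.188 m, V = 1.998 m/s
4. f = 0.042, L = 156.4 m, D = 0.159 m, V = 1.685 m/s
Case 1: h_L = 2.161 m
Case 2: h_L = 9.922 m
Case 3: h_L = 7.234 m
Case 4: h_L = 5.978 m
Ranking (highest first): 2, 3, 4, 1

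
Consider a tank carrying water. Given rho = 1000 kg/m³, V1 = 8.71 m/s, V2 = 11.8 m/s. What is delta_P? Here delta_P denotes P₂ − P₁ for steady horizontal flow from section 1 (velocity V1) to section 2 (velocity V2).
Formula: \Delta P = \frac{1}{2} \rho (V_1^2 - V_2^2)
delta_P = 0.5·1000·(8.71² − 11.8²)/1000 = -31.69 kPa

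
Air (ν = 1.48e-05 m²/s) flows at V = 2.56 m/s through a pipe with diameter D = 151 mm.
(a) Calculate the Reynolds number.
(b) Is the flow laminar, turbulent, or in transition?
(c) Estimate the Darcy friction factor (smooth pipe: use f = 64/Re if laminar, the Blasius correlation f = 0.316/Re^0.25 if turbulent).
(a) Re = V·D/ν = 2.56·0.151/1.48e-05 = 26119
(b) Flow regime: turbulent (Re > 4000)
(c) Friction factor: f = 0.316/Re^0.25 = 0.316/26119^0.25 = 0.02486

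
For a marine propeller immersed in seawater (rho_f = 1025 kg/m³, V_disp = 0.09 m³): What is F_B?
Formula: F_B = \rho_f g V_{disp}
F_B = 1025·9.81·0.09 = 905 N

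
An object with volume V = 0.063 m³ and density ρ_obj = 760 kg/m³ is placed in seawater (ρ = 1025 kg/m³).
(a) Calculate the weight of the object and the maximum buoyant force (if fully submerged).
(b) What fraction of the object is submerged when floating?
(a) W=rho_obj*g*V=760*9.81*0.063=469.7 N; F_B(max)=rho*g*V=1025*9.81*0.063=633.5 N
(b) Floating fraction=rho_obj/rho=760/1025=0.741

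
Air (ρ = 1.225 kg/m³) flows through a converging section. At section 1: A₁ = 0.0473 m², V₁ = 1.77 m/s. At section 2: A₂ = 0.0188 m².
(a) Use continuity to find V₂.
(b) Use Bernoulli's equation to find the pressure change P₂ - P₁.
(a) Continuity: A₁V₁=A₂V₂ -> V₂=A₁V₁/A₂=0.0473*1.77/0.0188=4.45 m/s
(b) Bernoulli: P₂-P₁=0.5*rho*(V₁^2-V₂^2)/1000=0.5*1.225*(1.77^2-4.45^2)/1000=-0.01021 kPa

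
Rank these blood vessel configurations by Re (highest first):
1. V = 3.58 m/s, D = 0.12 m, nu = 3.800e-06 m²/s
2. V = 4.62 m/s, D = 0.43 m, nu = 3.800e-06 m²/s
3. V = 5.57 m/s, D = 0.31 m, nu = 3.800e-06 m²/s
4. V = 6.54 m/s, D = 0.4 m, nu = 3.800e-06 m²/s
Case 1: Re = 113053
Case 2: Re = 522789
Case 3: Re = 454395
Case 4: Re = 688421
Ranking (highest first): 4, 2, 3, 1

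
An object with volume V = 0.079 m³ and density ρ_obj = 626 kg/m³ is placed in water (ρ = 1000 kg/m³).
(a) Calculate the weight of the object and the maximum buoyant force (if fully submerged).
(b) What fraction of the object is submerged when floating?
(a) W=rho_obj*g*V=626*9.81*0.079=485.1 N; F_B(max)=rho*g*V=1000*9.81*0.079=775.0 N
(b) Floating fraction=rho_obj/rho=626/1000=0.626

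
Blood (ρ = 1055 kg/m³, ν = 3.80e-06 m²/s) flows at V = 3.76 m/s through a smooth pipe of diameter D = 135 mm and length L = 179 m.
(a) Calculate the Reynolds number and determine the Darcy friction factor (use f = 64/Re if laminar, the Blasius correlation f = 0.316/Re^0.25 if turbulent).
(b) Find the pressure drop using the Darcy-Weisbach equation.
(a) Re = V·D/ν = 3.76·0.135/3.80e-06 = 133580 → turbulent (Re > 4000); f = 0.316/Re^0.25 = 0.316/133580^0.25 = 0.016529 (Blasius is strictly valid for Re ≲ 1e5; used here as the smooth-pipe estimate the problem specifies)
(b) Darcy-Weisbach: ΔP = f·(L/D)·½ρV²/1000 = 0.016529·(179/0.135)·½·1055·3.76²/1000 = 163.4 kPa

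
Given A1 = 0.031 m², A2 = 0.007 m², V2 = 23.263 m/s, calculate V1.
Formula: V_2 = \frac{A_1 V_1}{A_2}
Substituting knowns: 23.263 = 0.031·V1/0.007
Solving for V1: V1 = 23.263·0.007/0.031 = 5.253 m/s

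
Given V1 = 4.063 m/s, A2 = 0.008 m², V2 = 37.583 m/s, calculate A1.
Formula: V_2 = \frac{A_1 V_1}{A_2}
Substituting knowns: 37.583 = A1·4.063/0.008
Solving for A1: A1 = 37.583·0.008/4.063 = 0.074 m²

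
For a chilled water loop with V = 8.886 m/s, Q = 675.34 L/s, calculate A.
Formula: Q = A V
Substituting knowns: 675.34 = A·8.886·1000
Solving for A: A = (675.34/1000)/8.886 = 0.076 m²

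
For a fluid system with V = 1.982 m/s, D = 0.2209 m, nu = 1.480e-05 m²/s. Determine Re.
Formula: Re = \frac{V D}{\nu}
Re = 1.982·0.2209/1.480e-05 = 29583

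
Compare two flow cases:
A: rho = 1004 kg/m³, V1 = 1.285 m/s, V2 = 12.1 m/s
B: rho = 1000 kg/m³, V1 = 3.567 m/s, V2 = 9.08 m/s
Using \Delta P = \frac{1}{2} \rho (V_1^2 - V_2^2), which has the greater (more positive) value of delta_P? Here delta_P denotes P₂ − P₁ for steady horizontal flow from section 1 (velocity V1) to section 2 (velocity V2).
delta_P(A) = -72.67 kPa, delta_P(B) = -34.86 kPa. Answer: B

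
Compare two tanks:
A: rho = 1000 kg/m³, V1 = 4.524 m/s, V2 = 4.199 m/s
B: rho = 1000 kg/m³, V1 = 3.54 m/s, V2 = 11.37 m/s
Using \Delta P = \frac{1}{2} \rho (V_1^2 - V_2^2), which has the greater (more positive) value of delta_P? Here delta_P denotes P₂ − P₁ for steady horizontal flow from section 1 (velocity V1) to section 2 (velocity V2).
delta_P(A) = 1.417 kPa, delta_P(B) = -58.37 kPa. Answer: A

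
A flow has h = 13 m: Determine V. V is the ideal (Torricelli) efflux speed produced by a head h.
Formula: V = \sqrt{2 g h}
V = √(2·9.81·13) = 15.97 m/s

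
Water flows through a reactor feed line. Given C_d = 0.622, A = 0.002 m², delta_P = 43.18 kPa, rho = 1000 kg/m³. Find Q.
Formula: Q = C_d A \sqrt{\frac{2 \Delta P}{\rho}}
Q = 0.622·0.002·√(2·(43.18·1000)/1000)·1000 = 11.56 L/s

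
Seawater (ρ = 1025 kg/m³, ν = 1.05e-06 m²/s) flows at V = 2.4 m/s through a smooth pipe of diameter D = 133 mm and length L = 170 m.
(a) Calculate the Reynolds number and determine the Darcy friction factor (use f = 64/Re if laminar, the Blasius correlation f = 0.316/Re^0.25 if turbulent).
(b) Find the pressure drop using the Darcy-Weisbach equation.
(a) Re = V·D/ν = 2.4·0.133/1.05e-06 = 304000 → turbulent (Re > 4000); f = 0.316/Re^0.25 = 0.316/304000^0.25 = 0.013458 (Blasius is strictly valid for Re ≲ 1e5; used here as the smooth-pipe estimate the problem specifies)
(b) Darcy-Weisbach: ΔP = f·(L/D)·½ρV²/1000 = 0.013458·(170/0.133)·½·1025·2.4²/1000 = 50.78 kPa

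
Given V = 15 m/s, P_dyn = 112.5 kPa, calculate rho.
Formula: P_{dyn} = \frac{1}{2} \rho V^2
Substituting knowns: 112.5 = 0.5·rho·15²/1000
Solving for rho: rho = 2·(112.5·1000)/15² = 1000 kg/m³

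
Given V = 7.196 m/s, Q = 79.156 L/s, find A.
Formula: Q = A V
Substituting knowns: 79.156 = A·7.196·1000
Solving for A: A = (79.156/1000)/7.196 = 0.011 m²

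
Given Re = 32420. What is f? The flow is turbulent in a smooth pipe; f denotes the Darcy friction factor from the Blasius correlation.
Formula: f = \frac{0.316}{Re^{0.25}}
f = 0.316/32420^0.25 = 0.02355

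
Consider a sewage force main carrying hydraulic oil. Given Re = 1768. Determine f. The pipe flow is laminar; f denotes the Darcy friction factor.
Formula: f = \frac{64}{Re}
f = 64/1768 = 0.0362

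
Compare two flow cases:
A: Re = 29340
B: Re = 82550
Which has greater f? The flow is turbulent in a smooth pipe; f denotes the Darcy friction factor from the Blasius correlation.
f(A) = 0.02414, f(B) = 0.01864. Answer: A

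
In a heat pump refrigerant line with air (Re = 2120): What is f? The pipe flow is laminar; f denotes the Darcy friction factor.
Formula: f = \frac{64}{Re}
f = 64/2120 = 0.03019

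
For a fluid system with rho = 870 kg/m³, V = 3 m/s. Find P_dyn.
Formula: P_{dyn} = \frac{1}{2} \rho V^2
P_dyn = 0.5·870·3²/1000 = 3.915 kPa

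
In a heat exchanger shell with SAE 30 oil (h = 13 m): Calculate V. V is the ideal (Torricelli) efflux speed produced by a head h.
Formula: V = \sqrt{2 g h}
V = √(2·9.81·13) = 15.97 m/s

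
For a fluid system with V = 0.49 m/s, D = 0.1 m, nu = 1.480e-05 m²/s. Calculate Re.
Formula: Re = \frac{V D}{\nu}
Re = 0.49·0.1/1.480e-05 = 3311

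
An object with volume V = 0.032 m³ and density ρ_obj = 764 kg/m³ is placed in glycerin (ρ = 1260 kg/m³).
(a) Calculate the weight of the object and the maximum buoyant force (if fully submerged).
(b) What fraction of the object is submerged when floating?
(a) W=rho_obj*g*V=764*9.81*0.032=239.8 N; F_B(max)=rho*g*V=1260*9.81*0.032=395.5 N
(b) Floating fraction=rho_obj/rho=764/1260=0.606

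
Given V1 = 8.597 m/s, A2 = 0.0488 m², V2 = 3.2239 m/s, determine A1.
Formula: V_2 = \frac{A_1 V_1}{A_2}
Substituting knowns: 3.2239 = A1·8.597/0.0488
Solving for A1: A1 = 3.2239·0.0488/8.597 = 0.0183 m²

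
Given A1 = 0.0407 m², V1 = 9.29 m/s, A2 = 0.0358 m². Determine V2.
Formula: V_2 = \frac{A_1 V_1}{A_2}
V2 = 0.0407·9.29/0.0358 = 10.56 m/s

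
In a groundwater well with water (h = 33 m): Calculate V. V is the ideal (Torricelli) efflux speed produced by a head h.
Formula: V = \sqrt{2 g h}
V = √(2·9.81·33) = 25.45 m/s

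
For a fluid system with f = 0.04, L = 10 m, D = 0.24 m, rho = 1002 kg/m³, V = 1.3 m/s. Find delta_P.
Formula: \Delta P = f \frac{L}{D} \frac{\rho V^2}{2}
delta_P = 0.04·(10/0.24)·0.5·1002·1.3²/1000 = 1.411 kPa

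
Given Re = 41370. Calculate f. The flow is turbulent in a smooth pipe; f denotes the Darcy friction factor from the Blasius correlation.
Formula: f = \frac{0.316}{Re^{0.25}}
f = 0.316/41370^0.25 = 0.02216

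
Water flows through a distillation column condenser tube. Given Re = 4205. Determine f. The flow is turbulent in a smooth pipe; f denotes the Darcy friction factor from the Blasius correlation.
Formula: f = \frac{0.316}{Re^{0.25}}
f = 0.316/4205^0.25 = 0.03924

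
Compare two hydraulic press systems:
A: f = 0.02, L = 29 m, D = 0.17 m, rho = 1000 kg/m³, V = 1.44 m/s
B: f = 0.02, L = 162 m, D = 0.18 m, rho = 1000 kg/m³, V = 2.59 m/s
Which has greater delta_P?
delta_P(A) = 3.537 kPa, delta_P(B) = 60.37 kPa. Answer: B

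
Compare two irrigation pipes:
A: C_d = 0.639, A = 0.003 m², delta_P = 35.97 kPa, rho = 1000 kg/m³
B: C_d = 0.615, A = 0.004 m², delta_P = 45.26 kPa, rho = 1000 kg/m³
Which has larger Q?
Q(A) = 16.26 L/s, Q(B) = 23.4 L/s. Answer: B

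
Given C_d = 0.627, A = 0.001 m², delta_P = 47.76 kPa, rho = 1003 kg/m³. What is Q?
Formula: Q = C_d A \sqrt{\frac{2 \Delta P}{\rho}}
Q = 0.627·0.001·√(2·(47.76·1000)/1003)·1000 = 6.119 L/s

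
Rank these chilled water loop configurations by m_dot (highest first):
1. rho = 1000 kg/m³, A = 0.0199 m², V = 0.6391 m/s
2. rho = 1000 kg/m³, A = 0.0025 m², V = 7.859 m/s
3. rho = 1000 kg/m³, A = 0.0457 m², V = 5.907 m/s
Case 1: m_dot = 12.72 kg/s
Case 2: m_dot = 19.65 kg/s
Case 3: m_dot = 269.9 kg/s
Ranking (highest first): 3, 2, 1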